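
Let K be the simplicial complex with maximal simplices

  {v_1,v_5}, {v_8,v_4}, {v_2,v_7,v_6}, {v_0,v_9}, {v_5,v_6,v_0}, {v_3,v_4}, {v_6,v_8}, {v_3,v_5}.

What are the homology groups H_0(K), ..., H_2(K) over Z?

H_0 = Z,  H_1 = Z,  H_2 = 0.

Take the total order v_0 < v_1 < v_2 < v_3 < v_4 < v_5 < v_6 < v_7 < v_8 < v_9 on the vertex set. Then K (dimension 2) consists of the simplices:

  0-simplices (10): [v_0], [v_1], [v_2], [v_3], [v_4], [v_5], [v_6], [v_7], [v_8], [v_9]
  1-simplices (12): [v_0,v_5], [v_0,v_6], [v_0,v_9], [v_1,v_5], [v_2,v_6], [v_2,v_7], [v_3,v_4], [v_3,v_5], [v_4,v_8], [v_5,v_6], [v_6,v_7], [v_6,v_8]
  2-simplices (2): [v_0,v_5,v_6], [v_2,v_6,v_7]

giving chain groups C_0 ≅ Z^10, C_1 ≅ Z^12, C_2 ≅ Z^2.

The boundary map ∂_1: C_1 → C_0 is given by ∂[p,q] = [q] − [p]. For instance
  ∂[v_2,v_7] = [v_7] − [v_2].
This gives a 10×12 integer matrix of rank 9; reducing to Smith normal form yields diagonal entries (1,1,1,1,1,1,1,1,1).

∂_2: C_2 → C_1 sends each 2-simplex [p,q,r] to [q,r] − [p,r] + [p,q]. For instance
  ∂[v_0,v_5,v_6] = [v_5,v_6] − [v_0,v_6] + [v_0,v_5],
  ∂[v_2,v_6,v_7] = [v_6,v_7] − [v_2,v_7] + [v_2,v_6].
The 12×2 boundary matrix has rank 2 and Smith normal form diag(1,1).

From H_k ≅ ker(∂_k) / im(∂_{k+1}) we obtain:

  H_0: rank C_0 − rank ∂_1 = 10 − 9 = 1, and the invariant factors of ∂_1 are all 1, so H_0 ≅ Z.
  H_1: rank ker ∂_1 − rank ∂_2 = (12 − 9) − 2 = 1, and the invariant factors of ∂_2 are all 1, so H_1 ≅ Z.
  H_2: rank ker ∂_2 − rank ∂_3 = (2 − 2) − 0 = 0, and there is no ∂_3, so H_2 ≅ 0.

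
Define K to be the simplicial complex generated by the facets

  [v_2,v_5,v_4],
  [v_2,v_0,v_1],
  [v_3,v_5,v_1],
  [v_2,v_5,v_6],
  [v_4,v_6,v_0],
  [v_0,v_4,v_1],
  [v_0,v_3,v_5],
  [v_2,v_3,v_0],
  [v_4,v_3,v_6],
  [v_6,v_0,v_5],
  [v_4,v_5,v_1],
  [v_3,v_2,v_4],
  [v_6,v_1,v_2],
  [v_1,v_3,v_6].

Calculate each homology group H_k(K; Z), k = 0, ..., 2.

Order the vertices as v_0 < v_1 < v_2 < v_3 < v_4 < v_5 < v_6. Listing each simplex with vertices in this order, K has dimension 2 with simplices:

  0-simplices (7): [v_0], [v_1], [v_2], [v_3], [v_4], [v_5], [v_6]
  1-simplices (21): (21 of them)
  2-simplices (14): (14 of them)

giving chain groups C_0 ≅ Z^7, C_1 ≅ Z^21, C_2 ≅ Z^14.

Boundary ∂_1: C_1 → C_0 maps an edge to its endpoints' difference, ∂[p,q] = q − p.
The resulting 7×21 matrix has rank 6, and its Smith normal form has invariant factors (1,1,1,1,1,1).

Boundary ∂_2: C_2 → C_1 sends each 2-simplex [p,q,r] to [q,r] − [p,r] + [p,q]. For instance
  ∂[v_0,v_2,v_3] = [v_2,v_3] − [v_0,v_3] + [v_0,v_2],
  ∂[v_1,v_2,v_6] = [v_2,v_6] − [v_1,v_6] + [v_1,v_2].
The 21×14 boundary matrix has rank 13 and Smith normal form diag(1,1,1,1,1,1,1,1,1,1,1,1,1).

Computing H_k = (kernel of ∂_k) / (image of ∂_{k+1}):

  H_0: rank C_0 − rank ∂_1 = 7 − 6 = 1, and the invariant factors of ∂_1 are all 1, so H_0 ≅ Z.
  H_1: rank ker ∂_1 − rank ∂_2 = (21 − 6) − 13 = 2, and the invariant factors of ∂_2 are all 1, so H_1 ≅ Z^2.
  H_2: rank ker ∂_2 − rank ∂_3 = (14 − 13) − 0 = 1, and there is no ∂_3, so H_2 ≅ Z.

H_0 ≅ Z,  H_1 ≅ Z^2,  H_2 ≅ Z.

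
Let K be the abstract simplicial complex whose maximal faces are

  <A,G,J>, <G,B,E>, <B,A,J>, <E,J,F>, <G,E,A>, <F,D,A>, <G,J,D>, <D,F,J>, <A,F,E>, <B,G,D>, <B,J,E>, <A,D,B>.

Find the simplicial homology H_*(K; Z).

H_0 = Z,  H_1 = Z/2Z,  H_2 = 0.

K has 7 vertices, 18 edges, 12 triangles.
rank ∂_0 = 0, rank ∂_1 = 6 ⇒ b_0 = 7 − 0 − 6 = 1; all invariant factors of ∂_1 are 1 so no torsion. So H_0 ≅ Z.
rank ∂_1 = 6, rank ∂_2 = 12 ⇒ b_1 = 18 − 6 − 12 = 0; ∂_2 has invariant factor(s) [2] giving torsion. So H_1 ≅ Z/2Z.
rank ∂_2 = 12, rank ∂_3 = 0 ⇒ b_2 = 12 − 12 − 0 = 0. So H_2 ≅ 0.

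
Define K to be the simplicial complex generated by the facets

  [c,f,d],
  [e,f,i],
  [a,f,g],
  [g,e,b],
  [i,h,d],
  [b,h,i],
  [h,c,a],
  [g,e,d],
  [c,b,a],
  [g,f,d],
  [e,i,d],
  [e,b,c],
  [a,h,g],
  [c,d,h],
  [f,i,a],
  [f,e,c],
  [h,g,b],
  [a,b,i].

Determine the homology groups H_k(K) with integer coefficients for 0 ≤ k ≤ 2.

We work with the vertex ordering a < b < c < d < e < f < g < h < i. The simplices of K, each written with vertices in increasing order, are:

  0-simplices (9): a, b, c, d, e, f, g, h, i
  1-simplices (27): ab, ac, af, ag, ah, ai, bc, be, bg, bh, bi, cd, ce, cf, ch, de, df, dg, dh, di, ef, eg, ei, fg, fi, gh, hi
  2-simplices (18): abc, abi, ach, afg, afi, agh, bce, beg, bgh, bhi, cdf, cdh, cef, deg, dei, dfg, dhi, efi

Hence C_0 ≅ Z^9, C_1 ≅ Z^27, C_2 ≅ Z^18.

∂_1: C_1 → C_0 is given by ∂[p,q] = [q] − [p].
This gives a 9×27 integer matrix of rank 8; reducing to Smith normal form yields diagonal entries (1,1,1,1,1,1,1,1).

Boundary ∂_2: C_2 → C_1 sends each 2-simplex [p,q,r] to [q,r] − [p,r] + [p,q]. For instance
  ∂bce = ce − be + bc,
  ∂agh = gh − ah + ag.
This gives a 27×18 integer matrix of rank 18; reducing to Smith normal form yields diagonal entries (1,1,1,1,1,1,1,1,1,1,1,1,1,1,1,1,1,2).

Computing H_k = (kernel of ∂_k) / (image of ∂_{k+1}):

  H_0: rank C_0 − rank ∂_1 = 9 − 8 = 1, and the invariant factors of ∂_1 are all 1, so H_0 ≅ Z.
  H_1: rank ker ∂_1 − rank ∂_2 = (27 − 8) − 18 = 1, and ∂_2 has invariant factor 2 > 1, so H_1 ≅ Z ⊕ Z_2.
  H_2: rank ker ∂_2 − rank ∂_3 = (18 − 18) − 0 = 0, and there is no ∂_3, so H_2 ≅ 0.

H_0 = Z,  H_1 = Z ⊕ Z_2,  H_2 = 0.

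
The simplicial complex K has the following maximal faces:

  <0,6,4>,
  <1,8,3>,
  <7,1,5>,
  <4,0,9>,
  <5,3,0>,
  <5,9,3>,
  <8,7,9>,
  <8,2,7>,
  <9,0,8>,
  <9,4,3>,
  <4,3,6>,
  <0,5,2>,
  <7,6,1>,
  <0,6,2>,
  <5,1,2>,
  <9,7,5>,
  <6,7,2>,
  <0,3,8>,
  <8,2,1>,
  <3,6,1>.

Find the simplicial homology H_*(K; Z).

Order the vertices as 0 < 1 < 2 < 3 < 4 < 5 < 6 < 7 < 8 < 9. Listing each simplex with vertices in this order, K has dimension 2 with simplices:

  0-simplices (10): [0], [1], [2], [3], [4], [5], [6], [7], [8], [9]
  1-simplices (30): (30 of them)
  2-simplices (20): (20 of them)

giving chain groups C_0 ≅ Z^10, C_1 ≅ Z^30, C_2 ≅ Z^20.

∂_1: C_1 → C_0 sends each edge [p,q] (with p < q) to q − p.
The 10×30 boundary matrix has rank 9 and Smith normal form diag(1,1,1,1,1,1,1,1,1).

Boundary ∂_2: C_2 → C_1 acts by ∂[p,q,r] = [q,r] − [p,r] + [p,q]. For instance
  ∂[1,2,5] = [2,5] − [1,5] + [1,2],
  ∂[2,6,7] = [6,7] − [2,7] + [2,6].
As a 30×20 matrix over Z this has rank 20, with invariant factors (1,1,1,1,1,1,1,1,1,1,1,1,1,1,1,1,1,1,1,2).

Reading off H_k = ker ∂_k / im ∂_{k+1}:

  H_0: rank C_0 − rank ∂_1 = 10 − 9 = 1, and the invariant factors of ∂_1 are all 1, so H_0 ≅ Z.
  H_1: rank ker ∂_1 − rank ∂_2 = (30 − 9) − 20 = 1, and ∂_2 has invariant factor 2 > 1, so H_1 ≅ Z × Z/2.
  H_2: rank ker ∂_2 − rank ∂_3 = (20 − 20) − 0 = 0, and there is no ∂_3, so H_2 ≅ 0.

As a check, the Euler characteristic is 10 − 30 + 20 = 0, which agrees with 1 − 1 + 0 = 0.
(K is a triangulation of the Klein bottle.)

H_0 ≅ Z,  H_1 ≅ Z × Z/2,  H_2 = 0.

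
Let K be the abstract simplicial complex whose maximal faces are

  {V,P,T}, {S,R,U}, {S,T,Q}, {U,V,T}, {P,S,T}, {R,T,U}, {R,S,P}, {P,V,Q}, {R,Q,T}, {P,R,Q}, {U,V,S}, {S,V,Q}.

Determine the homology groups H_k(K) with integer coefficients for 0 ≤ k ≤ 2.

H_0 ≅ Z,  H_1 ≅ Z/2,  H_2 = 0.

We work with the vertex ordering P < Q < R < S < T < U < V. The simplices of K, each written with vertices in increasing order, are:

  0-simplices (7): P, Q, R, S, T, U, V
  1-simplices (18): PQ, PR, PS, PT, PV, QR, QS, QT, QV, RS, RT, RU, ST, SU, SV, TU, TV, UV
  2-simplices (12): PQR, PQV, PRS, PST, PTV, QRT, QST, QSV, RSU, RTU, SUV, TUV

so the chain groups are C_0 ≅ Z^7, C_1 ≅ Z^18, C_2 ≅ Z^12.

Boundary ∂_1: C_1 → C_0 is given by ∂[p,q] = [q] − [p].
The resulting 7×18 matrix has rank 6, and its Smith normal form has invariant factors (1,1,1,1,1,1).

The boundary map ∂_2: C_2 → C_1 acts by ∂[p,q,r] = [q,r] − [p,r] + [p,q]. For instance
  ∂QST = ST − QT + QS,
  ∂TUV = UV − TV + TU.
The 18×12 boundary matrix has rank 12 and Smith normal form diag(1,1,1,1,1,1,1,1,1,1,1,2).

Computing H_k = (kernel of ∂_k) / (image of ∂_{k+1}):

  H_0: rank C_0 − rank ∂_1 = 7 − 6 = 1, and the invariant factors of ∂_1 are all 1, so H_0 = Z.
  H_1: rank ker ∂_1 − rank ∂_2 = (18 − 6) − 12 = 0, and ∂_2 has invariant factor 2 > 1, so H_1 = Z/2.
  H_2: rank ker ∂_2 − rank ∂_3 = (12 − 12) − 0 = 0, and there is no ∂_3, so H_2 = 0.

As a check, the Euler characteristic is 7 − 18 + 12 = 1, which agrees with 1 − 0 + 0 = 1.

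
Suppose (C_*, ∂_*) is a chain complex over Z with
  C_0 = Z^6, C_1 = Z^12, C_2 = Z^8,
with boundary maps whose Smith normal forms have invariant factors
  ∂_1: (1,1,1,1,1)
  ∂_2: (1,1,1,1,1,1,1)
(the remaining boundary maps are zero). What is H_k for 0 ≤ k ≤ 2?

H_0 ≅ Z,  H_1 = 0,  H_2 ≅ Z.

H_0: b_0 = 6 − 0 − 5 = 1; torsion from ∂_1 factors > 1: none. So H_0 ≅ Z.
H_1: b_1 = 12 − 5 − 7 = 0; torsion from ∂_2 factors > 1: none. So H_1 ≅ 0.
H_2: b_2 = 8 − 7 − 0 = 1; torsion from ∂_3 factors > 1: none. So H_2 ≅ Z.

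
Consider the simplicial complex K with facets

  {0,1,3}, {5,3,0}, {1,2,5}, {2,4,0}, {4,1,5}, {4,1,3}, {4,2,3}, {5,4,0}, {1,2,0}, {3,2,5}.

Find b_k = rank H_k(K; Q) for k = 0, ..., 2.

Order the vertices as 0 < 1 < 2 < 3 < 4 < 5. Listing each simplex with vertices in this order, K has dimension 2 with simplices:

  0-simplices (6): [0], [1], [2], [3], [4], [5]
  1-simplices (15): [0,1], [0,2], [0,3], [0,4], [0,5], [1,2], [1,3], [1,4], [1,5], [2,3], [2,4], [2,5], [3,4], [3,5], [4,5]
  2-simplices (10): [0,1,2], [0,1,3], [0,2,4], [0,3,5], [0,4,5], [1,2,5], [1,3,4], [1,4,5], [2,3,4], [2,3,5]

giving chain groups C_0 ≅ Z^6, C_1 ≅ Z^15, C_2 ≅ Z^10.

The boundary map ∂_1: C_1 → C_0 is given by ∂[p,q] = [q] − [p]. For instance
  ∂[1,2] = [2] − [1].
The resulting 6×15 matrix has rank 5, and its Smith normal form has invariant factors (1,1,1,1,1).

∂_2: C_2 → C_1 maps a triangle to the signed sum of its edges. For instance
  ∂[2,3,5] = [3,5] − [2,5] + [2,3],
  ∂[2,3,4] = [3,4] − [2,4] + [2,3].
The resulting 15×10 matrix has rank 10, and its Smith normal form has invariant factors (1,1,1,1,1,1,1,1,1,2).

From H_k ≅ ker(∂_k) / im(∂_{k+1}) we obtain:

  H_0: rank C_0 − rank ∂_1 = 6 − 5 = 1, and the invariant factors of ∂_1 are all 1, so H_0 ≅ Z.
  H_1: rank ker ∂_1 − rank ∂_2 = (15 − 5) − 10 = 0, and ∂_2 has invariant factor 2 > 1, so H_1 ≅ Z/2.
  H_2: rank ker ∂_2 − rank ∂_3 = (10 − 10) − 0 = 0, and there is no ∂_3, so H_2 ≅ 0.

Hence the Betti numbers are b_0 = 1, b_1 = 0, b_2 = 0.

b_0 = 1, b_1 = 0, b_2 = 0.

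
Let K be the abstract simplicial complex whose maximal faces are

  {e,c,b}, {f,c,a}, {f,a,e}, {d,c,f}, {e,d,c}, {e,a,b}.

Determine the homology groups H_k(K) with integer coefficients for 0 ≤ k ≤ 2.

K has 6 vertices, 12 edges, 6 triangles.
rank ∂_0 = 0, rank ∂_1 = 5 ⇒ b_0 = 6 − 0 − 5 = 1; all invariant factors of ∂_1 are 1 so no torsion. So H_0 = Z.
rank ∂_1 = 5, rank ∂_2 = 6 ⇒ b_1 = 12 − 5 − 6 = 1; all invariant factors of ∂_2 are 1 so no torsion. So H_1 = Z.
rank ∂_2 = 6, rank ∂_3 = 0 ⇒ b_2 = 6 − 6 − 0 = 0. So H_2 = 0.

H_0 ≅ Z,  H_1 ≅ Z,  H_2 = 0.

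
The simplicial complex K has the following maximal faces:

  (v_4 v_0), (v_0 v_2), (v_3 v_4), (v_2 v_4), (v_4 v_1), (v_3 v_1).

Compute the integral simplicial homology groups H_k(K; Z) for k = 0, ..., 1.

We work with the vertex ordering v_0 < v_1 < v_2 < v_3 < v_4. The simplices of K, each written with vertices in increasing order, are:

  0-simplices (5): [v_0], [v_1], [v_2], [v_3], [v_4]
  1-simplices (6): [v_0,v_2], [v_0,v_4], [v_1,v_3], [v_1,v_4], [v_2,v_4], [v_3,v_4]

giving chain groups C_0 ≅ Z^5, C_1 ≅ Z^6.

The boundary map ∂_1: C_1 → C_0 is given by ∂[p,q] = [q] − [p]. For instance
  ∂[v_0,v_2] = [v_2] − [v_0].
As a 5×6 matrix over Z this has rank 4, with invariant factors (1,1,1,1).

Now H_k = ker ∂_k / im ∂_{k+1}, so:

  H_0: rank C_0 − rank ∂_1 = 5 − 4 = 1, and the invariant factors of ∂_1 are all 1, so H_0 ≅ Z.
  H_1: rank ker ∂_1 − rank ∂_2 = (6 − 4) − 0 = 2, and there is no ∂_2, so H_1 ≅ Z^2.

As a check, the Euler characteristic is 5 − 6 = -1, which agrees with 1 − 2 = -1.

H_0 ≅ Z,  H_1 ≅ Z^2.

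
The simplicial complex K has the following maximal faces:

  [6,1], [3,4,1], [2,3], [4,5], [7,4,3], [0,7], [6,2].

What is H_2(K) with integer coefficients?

Take the total order 0 < 1 < 2 < 3 < 4 < 5 < 6 < 7 on the vertex set. Then K (dimension 2) consists of the simplices:

  0-simplices (8): [0], [1], [2], [3], [4], [5], [6], [7]
  1-simplices (10): [0,7], [1,3], [1,4], [1,6], [2,3], [2,6], [3,4], [3,7], [4,5], [4,7]
  2-simplices (2): [1,3,4], [3,4,7]

so the chain groups are C_0 ≅ Z^8, C_1 ≅ Z^10, C_2 ≅ Z^2.

∂_1: C_1 → C_0 sends each edge [p,q] (with p < q) to q − p.
The resulting 8×10 matrix has rank 7, and its Smith normal form has invariant factors (1,1,1,1,1,1,1).

Boundary ∂_2: C_2 → C_1 sends each 2-simplex [p,q,r] to [q,r] − [p,r] + [p,q]. For instance
  ∂[3,4,7] = [4,7] − [3,7] + [3,4],
  ∂[1,3,4] = [3,4] − [1,4] + [1,3].
As a 10×2 matrix over Z this has rank 2, with invariant factors (1,1).

Computing H_k = (kernel of ∂_k) / (image of ∂_{k+1}):

  H_2: rank ker ∂_2 − rank ∂_3 = (2 − 2) − 0 = 0, and there is no ∂_3, so H_2 ≅ 0.

H_2 = 0.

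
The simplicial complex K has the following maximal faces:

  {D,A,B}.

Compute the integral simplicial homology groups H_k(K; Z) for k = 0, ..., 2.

H_0 = Z,  H_1 = 0,  H_2 = 0.

Take the total order A < B < D on the vertex set. Then K (dimension 2) consists of the simplices:

  0-simplices (3): A, B, D
  1-simplices (3): AB, AD, BD
  2-simplices (1): ABD

giving chain groups C_0 ≅ Z^3, C_1 ≅ Z^3, C_2 ≅ Z^1.

∂_1: C_1 → C_0 is given by ∂[p,q] = [q] − [p]. For instance
  ∂AB = B − A.
The 3×3 boundary matrix has rank 2 and Smith normal form diag(1,1).

∂_2: C_2 → C_1 sends each 2-simplex [p,q,r] to [q,r] − [p,r] + [p,q]. For instance
  ∂ABD = BD − AD + AB.
The resulting 3×1 matrix has rank 1, and its Smith normal form has invariant factors (1).

Computing H_k = (kernel of ∂_k) / (image of ∂_{k+1}):

  H_0: rank C_0 − rank ∂_1 = 3 − 2 = 1, and the invariant factors of ∂_1 are all 1, so H_0 = Z.
  H_1: rank ker ∂_1 − rank ∂_2 = (3 − 2) − 1 = 0, and the invariant factors of ∂_2 are all 1, so H_1 = 0.
  H_2: rank ker ∂_2 − rank ∂_3 = (1 − 1) − 0 = 0, and there is no ∂_3, so H_2 = 0.

As a check, the Euler characteristic is 3 − 3 + 1 = 1, which agrees with 1 − 0 + 0 = 1.
(K is a triangulation of the 2-simplex.)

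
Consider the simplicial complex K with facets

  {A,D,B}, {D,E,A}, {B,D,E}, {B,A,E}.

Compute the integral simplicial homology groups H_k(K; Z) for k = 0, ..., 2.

Fix the vertex order A < B < D < E and write every simplex with vertices in increasing order. Then dim K = 2 and the simplices of K are:

  0-simplices (4): A, B, D, E
  1-simplices (6): AB, AD, AE, BD, BE, DE
  2-simplices (4): ABD, ABE, ADE, BDE

so the chain groups are C_0 ≅ Z^4, C_1 ≅ Z^6, C_2 ≅ Z^4.

∂_1: C_1 → C_0 maps an edge to its endpoints' difference, ∂[p,q] = q − p.
The 4×6 boundary matrix has rank 3 and Smith normal form diag(1,1,1).

∂_2: C_2 → C_1 acts by ∂[p,q,r] = [q,r] − [p,r] + [p,q]. For instance
  ∂ABD = BD − AD + AB,
  ∂ABE = BE − AE + AB.
The resulting 6×4 matrix has rank 3, and its Smith normal form has invariant factors (1,1,1).

Computing H_k = (kernel of ∂_k) / (image of ∂_{k+1}):

  H_0: rank C_0 − rank ∂_1 = 4 − 3 = 1, and the invariant factors of ∂_1 are all 1, so H_0 ≅ Z.
  H_1: rank ker ∂_1 − rank ∂_2 = (6 − 3) − 3 = 0, and the invariant factors of ∂_2 are all 1, so H_1 ≅ 0.
  H_2: rank ker ∂_2 − rank ∂_3 = (4 − 3) − 0 = 1, and there is no ∂_3, so H_2 ≅ Z.

As a check, the Euler characteristic is 4 − 6 + 4 = 2, which agrees with 1 − 0 + 1 = 2.

H_0 ≅ Z,  H_1 = 0,  H_2 ≅ Z.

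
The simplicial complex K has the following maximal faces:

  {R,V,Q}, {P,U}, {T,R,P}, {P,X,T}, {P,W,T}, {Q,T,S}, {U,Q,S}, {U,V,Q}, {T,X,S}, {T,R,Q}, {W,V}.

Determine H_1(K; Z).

K has 9 vertices, 19 edges, 9 triangles.
rank ∂_1 = 8, rank ∂_2 = 9 ⇒ b_1 = 19 − 8 − 9 = 2; all invariant factors of ∂_2 are 1 so no torsion. So H_1 = Z^2.

H_1 = Z^2.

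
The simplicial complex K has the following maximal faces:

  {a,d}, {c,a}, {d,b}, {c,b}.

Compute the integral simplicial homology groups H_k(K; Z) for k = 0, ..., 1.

Take the total order a < b < c < d on the vertex set. Then K (dimension 1) consists of the simplices:

  0-simplices (4): a, b, c, d
  1-simplices (4): ac, ad, bc, bd

giving chain groups C_0 ≅ Z^4, C_1 ≅ Z^4.

∂_1: C_1 → C_0 is given by ∂[p,q] = [q] − [p]. For instance
  ∂ac = c − a.
The 4×4 boundary matrix has rank 3 and Smith normal form diag(1,1,1).

From H_k ≅ ker(∂_k) / im(∂_{k+1}) we obtain:

  H_0: rank C_0 − rank ∂_1 = 4 − 3 = 1, and the invariant factors of ∂_1 are all 1, so H_0 = Z.
  H_1: rank ker ∂_1 − rank ∂_2 = (4 − 3) − 0 = 1, and there is no ∂_2, so H_1 = Z.

H_0 = Z,  H_1 = Z.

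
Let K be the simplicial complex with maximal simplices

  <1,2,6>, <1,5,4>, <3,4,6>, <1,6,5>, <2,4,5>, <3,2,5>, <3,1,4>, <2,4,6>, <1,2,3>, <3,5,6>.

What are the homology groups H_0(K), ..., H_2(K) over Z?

Take the total order 1 < 2 < 3 < 4 < 5 < 6 on the vertex set. Then K (dimension 2) consists of the simplices:

  0-simplices (6): [1], [2], [3], [4], [5], [6]
  1-simplices (15): [1,2], [1,3], [1,4], [1,5], [1,6], [2,3], [2,4], [2,5], [2,6], [3,4], [3,5], [3,6], [4,5], [4,6], [5,6]
  2-simplices (10): [1,2,3], [1,2,6], [1,3,4], [1,4,5], [1,5,6], [2,3,5], [2,4,5], [2,4,6], [3,4,6], [3,5,6]

so the chain groups are C_0 ≅ Z^6, C_1 ≅ Z^15, C_2 ≅ Z^10.

The boundary map ∂_1: C_1 → C_0 is given by ∂[p,q] = [q] − [p]. For instance
  ∂[5,6] = [6] − [5].
This gives a 6×15 integer matrix of rank 5; reducing to Smith normal form yields diagonal entries (1,1,1,1,1).

∂_2: C_2 → C_1 maps a triangle to the signed sum of its edges. For instance
  ∂[1,3,4] = [3,4] − [1,4] + [1,3],
  ∂[2,4,5] = [4,5] − [2,5] + [2,4].
This gives a 15×10 integer matrix of rank 10; reducing to Smith normal form yields diagonal entries (1,1,1,1,1,1,1,1,1,2).

From H_k ≅ ker(∂_k) / im(∂_{k+1}) we obtain:

  H_0: rank C_0 − rank ∂_1 = 6 − 5 = 1, and the invariant factors of ∂_1 are all 1, so H_0 ≅ Z.
  H_1: rank ker ∂_1 − rank ∂_2 = (15 − 5) − 10 = 0, and ∂_2 has invariant factor 2 > 1, so H_1 ≅ Z/2.
  H_2: rank ker ∂_2 − rank ∂_3 = (10 − 10) − 0 = 0, and there is no ∂_3, so H_2 ≅ 0.

As a check, the Euler characteristic is 6 − 15 + 10 = 1, which agrees with 1 − 0 + 0 = 1.

H_0 = Z,  H_1 = Z/2,  H_2 = 0.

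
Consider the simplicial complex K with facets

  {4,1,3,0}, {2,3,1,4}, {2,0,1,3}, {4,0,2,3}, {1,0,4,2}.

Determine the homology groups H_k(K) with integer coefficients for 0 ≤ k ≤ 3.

H_0 = Z,  H_1 = 0,  H_2 = 0,  H_3 = Z.

K has 5 vertices, 10 edges, 10 triangles, 5 3-simplices.
rank ∂_0 = 0, rank ∂_1 = 4 ⇒ b_0 = 5 − 0 − 4 = 1; all invariant factors of ∂_1 are 1 so no torsion. So H_0 ≅ Z.
rank ∂_1 = 4, rank ∂_2 = 6 ⇒ b_1 = 10 − 4 − 6 = 0; all invariant factors of ∂_2 are 1 so no torsion. So H_1 ≅ 0.
rank ∂_2 = 6, rank ∂_3 = 4 ⇒ b_2 = 10 − 6 − 4 = 0; all invariant factors of ∂_3 are 1 so no torsion. So H_2 ≅ 0.
rank ∂_3 = 4, rank ∂_4 = 0 ⇒ b_3 = 5 − 4 − 0 = 1. So H_3 ≅ Z.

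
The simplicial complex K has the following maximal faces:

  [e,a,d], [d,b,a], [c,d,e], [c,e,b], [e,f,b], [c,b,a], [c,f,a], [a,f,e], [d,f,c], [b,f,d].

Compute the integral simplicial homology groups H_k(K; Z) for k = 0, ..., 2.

Order the vertices as a < b < c < d < e < f. Listing each simplex with vertices in this order, K has dimension 2 with simplices:

  0-simplices (6): a, b, c, d, e, f
  1-simplices (15): ab, ac, ad, ae, af, bc, bd, be, bf, cd, ce, cf, de, df, ef
  2-simplices (10): abc, abd, acf, ade, aef, bce, bdf, bef, cde, cdf

Hence C_0 ≅ Z^6, C_1 ≅ Z^15, C_2 ≅ Z^10.

∂_1: C_1 → C_0 sends each edge [p,q] (with p < q) to q − p. For instance
  ∂bc = c − b.
This gives a 6×15 integer matrix of rank 5; reducing to Smith normal form yields diagonal entries (1,1,1,1,1).

The boundary map ∂_2: C_2 → C_1 maps a triangle to the signed sum of its edges. For instance
  ∂bef = ef − bf + be,
  ∂bdf = df − bf + bd.
This gives a 15×10 integer matrix of rank 10; reducing to Smith normal form yields diagonal entries (1,1,1,1,1,1,1,1,1,2).

Computing H_k = (kernel of ∂_k) / (image of ∂_{k+1}):

  H_0: rank C_0 − rank ∂_1 = 6 − 5 = 1, and the invariant factors of ∂_1 are all 1, so H_0 ≅ Z.
  H_1: rank ker ∂_1 − rank ∂_2 = (15 − 5) − 10 = 0, and ∂_2 has invariant factor 2 > 1, so H_1 ≅ Z/2Z.
  H_2: rank ker ∂_2 − rank ∂_3 = (10 − 10) − 0 = 0, and there is no ∂_3, so H_2 ≅ 0.

As a check, the Euler characteristic is 6 − 15 + 10 = 1, which agrees with 1 − 0 + 0 = 1.
(K is a triangulation of the real projective plane RP^2.)

H_0 ≅ Z,  H_1 ≅ Z/2Z,  H_2 = 0.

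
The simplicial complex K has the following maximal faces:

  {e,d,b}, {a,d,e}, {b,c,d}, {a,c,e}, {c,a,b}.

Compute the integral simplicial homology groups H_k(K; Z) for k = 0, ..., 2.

H_0 ≅ Z,  H_1 ≅ Z,  H_2 = 0.

We work with the vertex ordering a < b < c < d < e. The simplices of K, each written with vertices in increasing order, are:

  0-simplices (5): a, b, c, d, e
  1-simplices (10): ab, ac, ad, ae, bc, bd, be, cd, ce, de
  2-simplices (5): abc, ace, ade, bcd, bde

giving chain groups C_0 ≅ Z^5, C_1 ≅ Z^10, C_2 ≅ Z^5.

The boundary map ∂_1: C_1 → C_0 maps an edge to its endpoints' difference, ∂[p,q] = q − p.
As a 5×10 matrix over Z this has rank 4, with invariant factors (1,1,1,1).

Boundary ∂_2: C_2 → C_1 acts by ∂[p,q,r] = [q,r] − [p,r] + [p,q]. For instance
  ∂bcd = cd − bd + bc,
  ∂ace = ce − ae + ac.
This gives a 10×5 integer matrix of rank 5; reducing to Smith normal form yields diagonal entries (1,1,1,1,1).

Computing H_k = (kernel of ∂_k) / (image of ∂_{k+1}):

  H_0: rank C_0 − rank ∂_1 = 5 − 4 = 1, and the invariant factors of ∂_1 are all 1, so H_0 = Z.
  H_1: rank ker ∂_1 − rank ∂_2 = (10 − 4) − 5 = 1, and the invariant factors of ∂_2 are all 1, so H_1 = Z.
  H_2: rank ker ∂_2 − rank ∂_3 = (5 − 5) − 0 = 0, and there is no ∂_3, so H_2 = 0.

(K is a triangulation of the Möbius band.)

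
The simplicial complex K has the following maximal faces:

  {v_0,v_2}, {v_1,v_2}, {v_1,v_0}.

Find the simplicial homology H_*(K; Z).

We work with the vertex ordering v_0 < v_1 < v_2. The simplices of K, each written with vertices in increasing order, are:

  0-simplices (3): [v_0], [v_1], [v_2]
  1-simplices (3): [v_0,v_1], [v_0,v_2], [v_1,v_2]

so the chain groups are C_0 ≅ Z^3, C_1 ≅ Z^3.

∂_1: C_1 → C_0 is given by ∂[p,q] = [q] − [p]. For instance
  ∂[v_1,v_2] = [v_2] − [v_1].
This gives a 3×3 integer matrix of rank 2; reducing to Smith normal form yields diagonal entries (1,1).

Computing H_k = (kernel of ∂_k) / (image of ∂_{k+1}):

  H_0: rank C_0 − rank ∂_1 = 3 − 2 = 1, and the invariant factors of ∂_1 are all 1, so H_0 ≅ Z.
  H_1: rank ker ∂_1 − rank ∂_2 = (3 − 2) − 0 = 1, and there is no ∂_2, so H_1 ≅ Z.

As a check, the Euler characteristic is 3 − 3 = 0, which agrees with 1 − 1 = 0.
(K is a triangulation of the circle S^1.)

H_0 = Z,  H_1 = Z.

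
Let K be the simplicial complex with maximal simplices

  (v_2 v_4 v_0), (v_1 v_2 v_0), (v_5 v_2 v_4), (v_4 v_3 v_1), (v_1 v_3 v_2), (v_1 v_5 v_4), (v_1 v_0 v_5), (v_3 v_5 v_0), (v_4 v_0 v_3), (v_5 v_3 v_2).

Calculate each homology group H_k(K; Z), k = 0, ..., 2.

H_0 ≅ Z,  H_1 ≅ Z/2Z,  H_2 = 0.

K has 6 vertices, 15 edges, 10 triangles.
rank ∂_0 = 0, rank ∂_1 = 5 ⇒ b_0 = 6 − 0 − 5 = 1; all invariant factors of ∂_1 are 1 so no torsion. So H_0 = Z.
rank ∂_1 = 5, rank ∂_2 = 10 ⇒ b_1 = 15 − 5 − 10 = 0; ∂_2 has invariant factor(s) [2] giving torsion. So H_1 = Z/2Z.
rank ∂_2 = 10, rank ∂_3 = 0 ⇒ b_2 = 10 − 10 − 0 = 0. So H_2 = 0.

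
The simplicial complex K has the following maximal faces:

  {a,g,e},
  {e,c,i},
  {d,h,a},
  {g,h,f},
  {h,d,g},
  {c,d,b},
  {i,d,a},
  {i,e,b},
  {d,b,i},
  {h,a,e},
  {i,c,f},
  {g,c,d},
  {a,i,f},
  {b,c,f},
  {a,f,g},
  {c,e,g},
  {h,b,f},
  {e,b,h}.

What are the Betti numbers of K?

b_0 = 1, b_1 = 1, b_2 = 0.

K has 9 vertices, 27 edges, 18 triangles.
rank ∂_0 = 0, rank ∂_1 = 8 ⇒ b_0 = 9 − 0 − 8 = 1; all invariant factors of ∂_1 are 1 so no torsion. So H_0 ≅ Z.
rank ∂_1 = 8, rank ∂_2 = 18 ⇒ b_1 = 27 − 8 − 18 = 1; ∂_2 has invariant factor(s) [2] giving torsion. So H_1 ≅ Z ⊕ Z_2.
rank ∂_2 = 18, rank ∂_3 = 0 ⇒ b_2 = 18 − 18 − 0 = 0. So H_2 ≅ 0.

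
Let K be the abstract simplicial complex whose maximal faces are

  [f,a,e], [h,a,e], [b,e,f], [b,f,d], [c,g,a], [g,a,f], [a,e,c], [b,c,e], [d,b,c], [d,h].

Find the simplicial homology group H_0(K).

H_0 ≅ Z.

Fix the vertex order a < b < c < d < e < f < g < h and write every simplex with vertices in increasing order. Then dim K = 2 and the simplices of K are:

  0-simplices (8): a, b, c, d, e, f, g, h
  1-simplices (17): ac, ae, af, ag, ah, bc, bd, be, bf, cd, ce, cg, df, dh, ef, eh, fg
  2-simplices (9): ace, acg, aef, aeh, afg, bcd, bce, bdf, bef

Hence C_0 ≅ Z^8, C_1 ≅ Z^17, C_2 ≅ Z^9.

∂_1: C_1 → C_0 maps an edge to its endpoints' difference, ∂[p,q] = q − p. For instance
  ∂ce = e − c.
As a 8×17 matrix over Z this has rank 7, with invariant factors (1,1,1,1,1,1,1).

∂_2: C_2 → C_1 sends each 2-simplex [p,q,r] to [q,r] − [p,r] + [p,q]. For instance
  ∂ace = ce − ae + ac,
  ∂bce = ce − be + bc.
The 17×9 boundary matrix has rank 9 and Smith normal form diag(1,1,1,1,1,1,1,1,1).

Reading off H_k = ker ∂_k / im ∂_{k+1}:

  H_0: rank C_0 − rank ∂_1 = 8 − 7 = 1, and the invariant factors of ∂_1 are all 1, so H_0 = Z.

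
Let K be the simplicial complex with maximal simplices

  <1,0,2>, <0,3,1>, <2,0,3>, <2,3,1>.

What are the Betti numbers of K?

b_0 = 1, b_1 = 0, b_2 = 1.

We work with the vertex ordering 0 < 1 < 2 < 3. The simplices of K, each written with vertices in increasing order, are:

  0-simplices (4): [0], [1], [2], [3]
  1-simplices (6): [0,1], [0,2], [0,3], [1,2], [1,3], [2,3]
  2-simplices (4): [0,1,2], [0,1,3], [0,2,3], [1,2,3]

Hence C_0 ≅ Z^4, C_1 ≅ Z^6, C_2 ≅ Z^4.

∂_1: C_1 → C_0 maps an edge to its endpoints' difference, ∂[p,q] = q − p. For instance
  ∂[0,3] = [3] − [0].
The resulting 4×6 matrix has rank 3, and its Smith normal form has invariant factors (1,1,1).

∂_2: C_2 → C_1 sends each 2-simplex [p,q,r] to [q,r] − [p,r] + [p,q]. For instance
  ∂[0,1,3] = [1,3] − [0,3] + [0,1],
  ∂[0,2,3] = [2,3] − [0,3] + [0,2].
This gives a 6×4 integer matrix of rank 3; reducing to Smith normal form yields diagonal entries (1,1,1).

Reading off H_k = ker ∂_k / im ∂_{k+1}:

  H_0: rank C_0 − rank ∂_1 = 4 − 3 = 1, and the invariant factors of ∂_1 are all 1, so H_0 ≅ Z.
  H_1: rank ker ∂_1 − rank ∂_2 = (6 − 3) − 3 = 0, and the invariant factors of ∂_2 are all 1, so H_1 ≅ 0.
  H_2: rank ker ∂_2 − rank ∂_3 = (4 − 3) − 0 = 1, and there is no ∂_3, so H_2 ≅ Z.

(K is a triangulation of the 2-sphere S^2.)

Hence the Betti numbers are b_0 = 1, b_1 = 0, b_2 = 1.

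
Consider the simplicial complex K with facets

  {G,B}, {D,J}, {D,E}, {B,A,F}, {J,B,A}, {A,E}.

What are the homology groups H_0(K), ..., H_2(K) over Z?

H_0 = Z,  H_1 = Z,  H_2 = 0.

Order the vertices as A < B < D < E < F < G < J. Listing each simplex with vertices in this order, K has dimension 2 with simplices:

  0-simplices (7): A, B, D, E, F, G, J
  1-simplices (9): AB, AE, AF, AJ, BF, BG, BJ, DE, DJ
  2-simplices (2): ABF, ABJ

giving chain groups C_0 ≅ Z^7, C_1 ≅ Z^9, C_2 ≅ Z^2.

Boundary ∂_1: C_1 → C_0 maps an edge to its endpoints' difference, ∂[p,q] = q − p. For instance
  ∂AB = B − A.
As a 7×9 matrix over Z this has rank 6, with invariant factors (1,1,1,1,1,1).

The boundary map ∂_2: C_2 → C_1 acts by ∂[p,q,r] = [q,r] − [p,r] + [p,q]. For instance
  ∂ABJ = BJ − AJ + AB,
  ∂ABF = BF − AF + AB.
The 9×2 boundary matrix has rank 2 and Smith normal form diag(1,1).

From H_k ≅ ker(∂_k) / im(∂_{k+1}) we obtain:

  H_0: rank C_0 − rank ∂_1 = 7 − 6 = 1, and the invariant factors of ∂_1 are all 1, so H_0 = Z.
  H_1: rank ker ∂_1 − rank ∂_2 = (9 − 6) − 2 = 1, and the invariant factors of ∂_2 are all 1, so H_1 = Z.
  H_2: rank ker ∂_2 − rank ∂_3 = (2 − 2) − 0 = 0, and there is no ∂_3, so H_2 = 0.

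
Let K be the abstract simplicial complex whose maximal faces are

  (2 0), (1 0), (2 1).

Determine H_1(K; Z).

K has 3 vertices, 3 edges.
rank ∂_1 = 2, rank ∂_2 = 0 ⇒ b_1 = 3 − 2 − 0 = 1. So H_1 ≅ Z.

H_1 ≅ Z.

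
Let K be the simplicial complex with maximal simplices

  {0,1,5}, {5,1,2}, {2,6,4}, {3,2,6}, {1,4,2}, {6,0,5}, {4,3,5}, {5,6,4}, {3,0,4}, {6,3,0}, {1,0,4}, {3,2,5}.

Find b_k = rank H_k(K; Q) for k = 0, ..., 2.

Order the vertices as 0 < 1 < 2 < 3 < 4 < 5 < 6. Listing each simplex with vertices in this order, K has dimension 2 with simplices:

  0-simplices (7): [0], [1], [2], [3], [4], [5], [6]
  1-simplices (18): [0,1], [0,3], [0,4], [0,5], [0,6], [1,2], [1,4], [1,5], [2,3], [2,4], [2,5], [2,6], [3,4], [3,5], [3,6], [4,5], [4,6], [5,6]
  2-simplices (12): [0,1,4], [0,1,5], [0,3,4], [0,3,6], [0,5,6], [1,2,4], [1,2,5], [2,3,5], [2,3,6], [2,4,6], [3,4,5], [4,5,6]

Hence C_0 ≅ Z^7, C_1 ≅ Z^18, C_2 ≅ Z^12.

The boundary map ∂_1: C_1 → C_0 maps an edge to its endpoints' difference, ∂[p,q] = q − p. For instance
  ∂[2,5] = [5] − [2].
This gives a 7×18 integer matrix of rank 6; reducing to Smith normal form yields diagonal entries (1,1,1,1,1,1).

The boundary map ∂_2: C_2 → C_1 sends each 2-simplex [p,q,r] to [q,r] − [p,r] + [p,q]. For instance
  ∂[2,4,6] = [4,6] − [2,6] + [2,4],
  ∂[0,3,6] = [3,6] − [0,6] + [0,3].
The resulting 18×12 matrix has rank 12, and its Smith normal form has invariant factors (1,1,1,1,1,1,1,1,1,1,1,2).

Now H_k = ker ∂_k / im ∂_{k+1}, so:

  H_0: rank C_0 − rank ∂_1 = 7 − 6 = 1, and the invariant factors of ∂_1 are all 1, so H_0 = Z.
  H_1: rank ker ∂_1 − rank ∂_2 = (18 − 6) − 12 = 0, and ∂_2 has invariant factor 2 > 1, so H_1 = Z/2.
  H_2: rank ker ∂_2 − rank ∂_3 = (12 − 12) − 0 = 0, and there is no ∂_3, so H_2 = 0.

Hence the Betti numbers are b_0 = 1, b_1 = 0, b_2 = 0.

b_0 = 1, b_1 = 0, b_2 = 0.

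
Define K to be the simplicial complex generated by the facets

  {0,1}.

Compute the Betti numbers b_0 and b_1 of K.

Fix the vertex order 0 < 1 and write every simplex with vertices in increasing order. Then dim K = 1 and the simplices of K are:

  0-simplices (2): [0], [1]
  1-simplices (1): [0,1]

Hence C_0 ≅ Z^2, C_1 ≅ Z^1.

∂_1: C_1 → C_0 is given by ∂[p,q] = [q] − [p].
This gives a 2×1 integer matrix of rank 1; reducing to Smith normal form yields diagonal entries (1).

From H_k ≅ ker(∂_k) / im(∂_{k+1}) we obtain:

  H_0: rank C_0 − rank ∂_1 = 2 − 1 = 1, and the invariant factors of ∂_1 are all 1, so H_0 = Z.
  H_1: rank ker ∂_1 − rank ∂_2 = (1 − 1) − 0 = 0, and there is no ∂_2, so H_1 = 0.

Hence the Betti numbers are b_0 = 1, b_1 = 0.

b_0 = 1, b_1 = 0.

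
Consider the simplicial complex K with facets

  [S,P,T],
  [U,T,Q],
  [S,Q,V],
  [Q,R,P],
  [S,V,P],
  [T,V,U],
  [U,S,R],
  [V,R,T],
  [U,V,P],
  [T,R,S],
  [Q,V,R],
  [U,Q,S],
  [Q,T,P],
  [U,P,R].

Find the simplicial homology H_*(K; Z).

K has 7 vertices, 21 edges, 14 triangles.
rank ∂_0 = 0, rank ∂_1 = 6 ⇒ b_0 = 7 − 0 − 6 = 1; all invariant factors of ∂_1 are 1 so no torsion. So H_0 ≅ Z.
rank ∂_1 = 6, rank ∂_2 = 13 ⇒ b_1 = 21 − 6 − 13 = 2; all invariant factors of ∂_2 are 1 so no torsion. So H_1 ≅ Z^2.
rank ∂_2 = 13, rank ∂_3 = 0 ⇒ b_2 = 14 − 13 − 0 = 1. So H_2 ≅ Z.

H_0 = Z,  H_1 = Z^2,  H_2 = Z.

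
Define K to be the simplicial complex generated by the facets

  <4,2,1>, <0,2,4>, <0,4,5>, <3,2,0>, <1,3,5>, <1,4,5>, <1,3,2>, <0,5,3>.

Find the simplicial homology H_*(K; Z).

We work with the vertex ordering 0 < 1 < 2 < 3 < 4 < 5. The simplices of K, each written with vertices in increasing order, are:

  0-simplices (6): [0], [1], [2], [3], [4], [5]
  1-simplices (12): [0,2], [0,3], [0,4], [0,5], [1,2], [1,3], [1,4], [1,5], [2,3], [2,4], [3,5], [4,5]
  2-simplices (8): [0,2,3], [0,2,4], [0,3,5], [0,4,5], [1,2,3], [1,2,4], [1,3,5], [1,4,5]

Hence C_0 ≅ Z^6, C_1 ≅ Z^12, C_2 ≅ Z^8.

The boundary map ∂_1: C_1 → C_0 is given by ∂[p,q] = [q] − [p].
As a 6×12 matrix over Z this has rank 5, with invariant factors (1,1,1,1,1).

Boundary ∂_2: C_2 → C_1 acts by ∂[p,q,r] = [q,r] − [p,r] + [p,q]. For instance
  ∂[1,2,3] = [2,3] − [1,3] + [1,2],
  ∂[0,4,5] = [4,5] − [0,5] + [0,4].
As a 12×8 matrix over Z this has rank 7, with invariant factors (1,1,1,1,1,1,1).

Computing H_k = (kernel of ∂_k) / (image of ∂_{k+1}):

  H_0: rank C_0 − rank ∂_1 = 6 − 5 = 1, and the invariant factors of ∂_1 are all 1, so H_0 ≅ Z.
  H_1: rank ker ∂_1 − rank ∂_2 = (12 − 5) − 7 = 0, and the invariant factors of ∂_2 are all 1, so H_1 ≅ 0.
  H_2: rank ker ∂_2 − rank ∂_3 = (8 − 7) − 0 = 1, and there is no ∂_3, so H_2 ≅ Z.

H_0 ≅ Z,  H_1 = 0,  H_2 ≅ Z.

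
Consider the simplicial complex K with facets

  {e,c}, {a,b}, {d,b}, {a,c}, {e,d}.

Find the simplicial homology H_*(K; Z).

H_0 ≅ Z,  H_1 ≅ Z.

Fix the vertex order a < b < c < d < e and write every simplex with vertices in increasing order. Then dim K = 1 and the simplices of K are:

  0-simplices (5): a, b, c, d, e
  1-simplices (5): ab, ac, bd, ce, de

giving chain groups C_0 ≅ Z^5, C_1 ≅ Z^5.

Boundary ∂_1: C_1 → C_0 maps an edge to its endpoints' difference, ∂[p,q] = q − p. For instance
  ∂ab = b − a.
As a 5×5 matrix over Z this has rank 4, with invariant factors (1,1,1,1).

From H_k ≅ ker(∂_k) / im(∂_{k+1}) we obtain:

  H_0: rank C_0 − rank ∂_1 = 5 − 4 = 1, and the invariant factors of ∂_1 are all 1, so H_0 ≅ Z.
  H_1: rank ker ∂_1 − rank ∂_2 = (5 − 4) − 0 = 1, and there is no ∂_2, so H_1 ≅ Z.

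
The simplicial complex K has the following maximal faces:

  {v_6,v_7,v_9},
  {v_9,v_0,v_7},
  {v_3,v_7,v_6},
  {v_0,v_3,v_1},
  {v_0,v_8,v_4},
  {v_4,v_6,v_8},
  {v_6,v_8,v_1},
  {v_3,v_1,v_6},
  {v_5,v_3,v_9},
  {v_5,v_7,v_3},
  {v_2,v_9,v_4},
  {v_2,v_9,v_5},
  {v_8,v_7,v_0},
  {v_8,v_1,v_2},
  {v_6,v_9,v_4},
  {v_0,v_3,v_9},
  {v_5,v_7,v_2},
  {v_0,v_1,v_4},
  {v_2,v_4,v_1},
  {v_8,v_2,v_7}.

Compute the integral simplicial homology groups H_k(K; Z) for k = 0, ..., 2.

H_0 ≅ Z,  H_1 ≅ Z × Z/2,  H_2 = 0.

Take the total order v_0 < v_1 < v_2 < v_3 < v_4 < v_5 < v_6 < v_7 < v_8 < v_9 on the vertex set. Then K (dimension 2) consists of the simplices:

  0-simplices (10): [v_0], [v_1], [v_2], [v_3], [v_4], [v_5], [v_6], [v_7], [v_8], [v_9]
  1-simplices (30): (30 of them)
  2-simplices (20): (20 of them)

so the chain groups are C_0 ≅ Z^10, C_1 ≅ Z^30, C_2 ≅ Z^20.

The boundary map ∂_1: C_1 → C_0 is given by ∂[p,q] = [q] − [p]. For instance
  ∂[v_0,v_7] = [v_7] − [v_0].
The 10×30 boundary matrix has rank 9 and Smith normal form diag(1,1,1,1,1,1,1,1,1).

Boundary ∂_2: C_2 → C_1 maps a triangle to the signed sum of its edges. For instance
  ∂[v_0,v_3,v_9] = [v_3,v_9] − [v_0,v_9] + [v_0,v_3],
  ∂[v_2,v_4,v_9] = [v_4,v_9] − [v_2,v_9] + [v_2,v_4].
This gives a 30×20 integer matrix of rank 20; reducing to Smith normal form yields diagonal entries (1,1,1,1,1,1,1,1,1,1,1,1,1,1,1,1,1,1,1,2).

Reading off H_k = ker ∂_k / im ∂_{k+1}:

  H_0: rank C_0 − rank ∂_1 = 10 − 9 = 1, and the invariant factors of ∂_1 are all 1, so H_0 ≅ Z.
  H_1: rank ker ∂_1 − rank ∂_2 = (30 − 9) − 20 = 1, and ∂_2 has invariant factor 2 > 1, so H_1 ≅ Z × Z/2.
  H_2: rank ker ∂_2 − rank ∂_3 = (20 − 20) − 0 = 0, and there is no ∂_3, so H_2 ≅ 0.

As a check, the Euler characteristic is 10 − 30 + 20 = 0, which agrees with 1 − 1 + 0 = 0.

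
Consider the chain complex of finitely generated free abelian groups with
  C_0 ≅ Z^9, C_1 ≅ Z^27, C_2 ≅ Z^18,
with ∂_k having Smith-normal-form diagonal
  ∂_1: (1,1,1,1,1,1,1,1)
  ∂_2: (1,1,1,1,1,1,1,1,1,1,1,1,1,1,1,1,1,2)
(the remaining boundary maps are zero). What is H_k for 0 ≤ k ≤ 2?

H_0 ≅ Z,  H_1 ≅ Z ⊕ Z/2,  H_2 = 0.

H_0: b_0 = 9 − 0 − 8 = 1; torsion from ∂_1 factors > 1: none. So H_0 ≅ Z.
H_1: b_1 = 27 − 8 − 18 = 1; torsion from ∂_2 factors > 1: [2]. So H_1 ≅ Z ⊕ Z/2.
H_2: b_2 = 18 − 18 − 0 = 0; torsion from ∂_3 factors > 1: none. So H_2 ≅ 0.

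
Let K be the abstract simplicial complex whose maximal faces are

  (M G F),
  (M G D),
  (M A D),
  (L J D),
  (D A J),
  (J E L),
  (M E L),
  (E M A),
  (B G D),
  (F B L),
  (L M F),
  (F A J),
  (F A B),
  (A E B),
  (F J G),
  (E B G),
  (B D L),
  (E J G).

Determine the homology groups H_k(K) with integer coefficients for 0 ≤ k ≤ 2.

H_0 = Z,  H_1 = Z^2,  H_2 = Z.

Take the total order A < B < D < E < F < G < J < L < M on the vertex set. Then K (dimension 2) consists of the simplices:

  0-simplices (9): A, B, D, E, F, G, J, L, M
  1-simplices (27): AB, AD, AE, AF, AJ, AM, BD, BE, BF, BG, BL, DG, DJ, DL, DM, EG, EJ, EL, EM, FG, FJ, FL, FM, GJ, GM, JL, LM
  2-simplices (18): ABE, ABF, ADJ, ADM, AEM, AFJ, BDG, BDL, BEG, BFL, DGM, DJL, EGJ, EJL, ELM, FGJ, FGM, FLM

so the chain groups are C_0 ≅ Z^9, C_1 ≅ Z^27, C_2 ≅ Z^18.

Boundary ∂_1: C_1 → C_0 maps an edge to its endpoints' difference, ∂[p,q] = q − p. For instance
  ∂DM = M − D.
The 9×27 boundary matrix has rank 8 and Smith normal form diag(1,1,1,1,1,1,1,1).

The boundary map ∂_2: C_2 → C_1 maps a triangle to the signed sum of its edges. For instance
  ∂AEM = EM − AM + AE,
  ∂ELM = LM − EM + EL.
The resulting 27×18 matrix has rank 17, and its Smith normal form has invariant factors (1,1,1,1,1,1,1,1,1,1,1,1,1,1,1,1,1).

From H_k ≅ ker(∂_k) / im(∂_{k+1}) we obtain:

  H_0: rank C_0 − rank ∂_1 = 9 − 8 = 1, and the invariant factors of ∂_1 are all 1, so H_0 ≅ Z.
  H_1: rank ker ∂_1 − rank ∂_2 = (27 − 8) − 17 = 2, and the invariant factors of ∂_2 are all 1, so H_1 ≅ Z^2.
  H_2: rank ker ∂_2 − rank ∂_3 = (18 − 17) − 0 = 1, and there is no ∂_3, so H_2 ≅ Z.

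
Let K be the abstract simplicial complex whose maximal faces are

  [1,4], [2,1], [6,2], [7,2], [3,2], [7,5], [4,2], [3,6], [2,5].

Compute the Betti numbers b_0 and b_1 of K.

Fix the vertex order 1 < 2 < 3 < 4 < 5 < 6 < 7 and write every simplex with vertices in increasing order. Then dim K = 1 and the simplices of K are:

  0-simplices (7): [1], [2], [3], [4], [5], [6], [7]
  1-simplices (9): [1,2], [1,4], [2,3], [2,4], [2,5], [2,6], [2,7], [3,6], [5,7]

Hence C_0 ≅ Z^7, C_1 ≅ Z^9.

The boundary map ∂_1: C_1 → C_0 sends each edge [p,q] (with p < q) to q − p. For instance
  ∂[1,4] = [4] − [1].
The 7×9 boundary matrix has rank 6 and Smith normal form diag(1,1,1,1,1,1).

From H_k ≅ ker(∂_k) / im(∂_{k+1}) we obtain:

  H_0: rank C_0 − rank ∂_1 = 7 − 6 = 1, and the invariant factors of ∂_1 are all 1, so H_0 ≅ Z.
  H_1: rank ker ∂_1 − rank ∂_2 = (9 − 6) − 0 = 3, and there is no ∂_2, so H_1 ≅ Z^3.

(K is a triangulation of a wedge of 3 circles.)

Hence the Betti numbers are b_0 = 1, b_1 = 3.

b_0 = 1, b_1 = 3.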